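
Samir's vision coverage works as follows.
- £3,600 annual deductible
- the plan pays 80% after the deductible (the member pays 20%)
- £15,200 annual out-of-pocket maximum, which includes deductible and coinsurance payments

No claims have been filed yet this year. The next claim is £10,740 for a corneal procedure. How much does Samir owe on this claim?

£5,028

The full £3,600 deductible is still open; £3,600 of this bill applies to it.
The remaining £7,140 (= £10,740 − £3,600) moves to coinsurance.
Member's 20% share of £7,140 is £1,428.
So the member owes £3,600 + £1,428 = £5,028 before any cap.
Cumulative spending £0 + £5,028 = £5,028 stays under the £15,200 maximum.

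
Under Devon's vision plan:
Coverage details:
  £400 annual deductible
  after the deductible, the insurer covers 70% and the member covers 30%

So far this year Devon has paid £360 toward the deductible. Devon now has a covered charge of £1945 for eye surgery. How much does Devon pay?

Deductible still to meet: £400 − £360 = £40.
That leaves £1945 − £40 = £1905 for coinsurance.
30% of £1905 = £571.50 falls to the member.
That puts the member's cost at £40 + £571.50 = £611.50.

£611.50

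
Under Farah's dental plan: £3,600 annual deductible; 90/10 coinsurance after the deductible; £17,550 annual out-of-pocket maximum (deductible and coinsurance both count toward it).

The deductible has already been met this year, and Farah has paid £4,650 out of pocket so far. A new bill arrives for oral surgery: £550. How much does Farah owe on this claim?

With the deductible met, the entire £550 is subject to coinsurance.
Coinsurance: £550 × 10% = £55.
Year-to-date out-of-pocket becomes £4,650 + £55 = £4,705, still under the £17,550 maximum, so no cap applies.

£55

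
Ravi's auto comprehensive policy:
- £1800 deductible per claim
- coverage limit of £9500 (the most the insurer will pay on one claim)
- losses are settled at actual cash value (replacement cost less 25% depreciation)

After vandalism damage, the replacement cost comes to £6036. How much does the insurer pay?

£2727

At 25% depreciation, ACV = £6036 − £1509 = £4527.
After the deductible, £4527 − £1800 = £2727 remains.
That's under the £9500 cap, so the insurer reimburses the full £2727.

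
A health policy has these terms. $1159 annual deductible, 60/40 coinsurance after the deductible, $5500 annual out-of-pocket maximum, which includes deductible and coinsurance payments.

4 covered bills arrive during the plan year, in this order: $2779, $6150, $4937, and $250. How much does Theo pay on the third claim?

$1233

Bill 1, $2779: $1159 to deductible, leaving $1620; patient's 40% is $648. Patient pays $1807; OOP now $1807.
Bill 2, $6150: 40% coinsurance on $6150 = $2460. Patient owes $2460 (running OOP $4267).
Bill 3, $4937: 40% coinsurance on $4937 = $1974.80. That would push OOP to $6241.80, over the $5500 cap, so patient pays $5500 − $4267 = $1233.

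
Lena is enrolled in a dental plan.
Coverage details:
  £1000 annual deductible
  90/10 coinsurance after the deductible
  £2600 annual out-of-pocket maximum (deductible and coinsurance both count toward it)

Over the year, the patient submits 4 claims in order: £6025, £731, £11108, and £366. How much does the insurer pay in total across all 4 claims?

Bill 1, £6025: deductible takes £1000, £5025 remains; 10% of £5025 = £502.50. Patient pays £1502.50; OOP now £1502.50. Plan pays £6025 − £1502.50 = £4522.50.
Bill 2, £731: deductible already satisfied, so patient's share is 10% × £731 = £73.10. Patient pays £73.10; OOP now £1575.60. Insurer: £731 − £73.10 = £657.90.
Bill 3, £11108: deductible already satisfied, so patient's share is 10% × £11108 = £1110.80. Adding that to £1575.60 gives £2686.40, past the £2600 cap; patient pays only £2600 − £1575.60 = £1024.40. Insurer: £11108 − £1024.40 = £10083.60.
Bill 4, £366: deductible met; 10% of £366 = £36.60. Adding that to £2600 gives £2636.60, past the £2600 cap; patient pays only £2600 − £2600 = £0. Plan pays £366 − £0 = £366.
Insurer total: £4522.50 + £657.90 + £10083.60 + £366 = £15630.

£15630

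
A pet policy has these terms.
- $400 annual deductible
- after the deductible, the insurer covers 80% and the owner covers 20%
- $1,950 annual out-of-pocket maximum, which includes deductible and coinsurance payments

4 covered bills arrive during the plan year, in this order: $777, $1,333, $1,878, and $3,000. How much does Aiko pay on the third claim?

$375.60

Claim 1 ($777): deductible takes $400, $377 remains; 20% of $377 = $75.40. Owner pays $475.40; OOP now $475.40.
Claim 2 ($1,333): deductible already satisfied, so owner's share is 20% × $1,333 = $266.60. Owner owes $266.60 (running OOP $742).
Claim 3 ($1,878): 20% coinsurance on $1,878 = $375.60. Owner owes $375.60 (running OOP $1,117.60).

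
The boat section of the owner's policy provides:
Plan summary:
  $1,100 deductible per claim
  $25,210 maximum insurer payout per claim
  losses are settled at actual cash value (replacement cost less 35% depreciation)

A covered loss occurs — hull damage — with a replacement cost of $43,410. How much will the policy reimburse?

Depreciate 35%: the covered value is $43,410 × 0.65 = $28,216.50.
After the deductible, $28,216.50 − $1,100 = $27,116.50 remains.
Since $27,116.50 > $25,210, the payout is capped at $25,210.

$25,210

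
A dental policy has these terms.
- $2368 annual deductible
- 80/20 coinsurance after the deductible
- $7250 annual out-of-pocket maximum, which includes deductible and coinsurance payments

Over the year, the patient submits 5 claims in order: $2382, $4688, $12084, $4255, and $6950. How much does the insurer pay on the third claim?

$9667.20

#1 ($2382): $2368 finishes the deductible; $14 goes to coinsurance; patient's 20% is $2.80. Cost to patient: $2370.80. OOP to date $2370.80. Insurer: $2382 − $2370.80 = $11.20.
#2 ($4688): deductible met; 20% of $4688 = $937.60. Cost to patient: $937.60. OOP to date $3308.40. Plan pays $4688 − $937.60 = $3750.40.
#3 ($12084): 20% coinsurance on $12084 = $2416.80. Patient owes $2416.80 (running OOP $5725.20). Plan pays $12084 − $2416.80 = $9667.20.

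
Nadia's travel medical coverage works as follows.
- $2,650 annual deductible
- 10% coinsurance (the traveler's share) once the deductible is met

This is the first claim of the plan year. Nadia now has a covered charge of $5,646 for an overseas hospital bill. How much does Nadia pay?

Nothing has been paid toward the $2,650 deductible, so the first $2,650 of this charge is applied there.
That leaves $5,646 − $2,650 = $2,996 for coinsurance.
Coinsurance: $2,996 × 10% = $299.60.
That puts the traveler's cost at $2,650 + $299.60 = $2,949.60.

$2,949.60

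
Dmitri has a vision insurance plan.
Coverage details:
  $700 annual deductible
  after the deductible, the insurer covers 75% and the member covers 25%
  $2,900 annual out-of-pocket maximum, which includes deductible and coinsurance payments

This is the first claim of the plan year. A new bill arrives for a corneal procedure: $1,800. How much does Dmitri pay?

The full $700 deductible is still open; $700 of this bill applies to it.
That leaves $1,800 − $700 = $1,100 for coinsurance.
25% of $1,100 = $275 falls to the member.
So the member owes $700 + $275 = $975 before any cap.
Cumulative spending $0 + $975 = $975 stays under the $2,900 maximum.

$975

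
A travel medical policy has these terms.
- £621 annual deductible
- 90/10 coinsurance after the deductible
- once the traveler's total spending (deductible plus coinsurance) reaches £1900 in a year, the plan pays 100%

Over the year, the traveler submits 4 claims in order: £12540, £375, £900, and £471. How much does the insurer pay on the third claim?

Claim 1 — £12540: £621 finishes the deductible; £11919 goes to coinsurance; 10% of £11919 = £1191.90. Traveler pays £1812.90; OOP now £1812.90. Insurer: £12540 − £1812.90 = £10727.10.
Claim 2 — £375: deductible already satisfied, so traveler's share is 10% × £375 = £37.50. Traveler owes £37.50 (running OOP £1850.40). Plan pays £375 − £37.50 = £337.50.
Claim 3 — £900: 10% coinsurance on £900 = £90. Adding that to £1850.40 gives £1940.40, past the £1900 cap; traveler pays only £1900 − £1850.40 = £49.60. Plan pays £900 − £49.60 = £850.40.

£850.40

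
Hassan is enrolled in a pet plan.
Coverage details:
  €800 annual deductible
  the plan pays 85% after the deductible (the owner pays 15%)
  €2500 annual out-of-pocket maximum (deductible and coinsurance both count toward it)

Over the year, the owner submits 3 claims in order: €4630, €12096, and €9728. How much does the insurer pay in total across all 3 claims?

€23954

Bill 1, €4630: €800 finishes the deductible; €3830 goes to coinsurance; coinsurance €3830 × 15% = €574.50. Owner pays €1374.50; OOP now €1374.50. Insurer: €4630 − €1374.50 = €3255.50.
Bill 2, €12096: 15% coinsurance on €12096 = €1814.40. OOP would hit €3188.90 > €2500, so the cap limits the owner to €2500 − €1374.50 = €1125.50. Insurer: €12096 − €1125.50 = €10970.50.
Bill 3, €9728: deductible already satisfied, so owner's share is 15% × €9728 = €1459.20. Adding that to €2500 gives €3959.20, past the €2500 cap; owner pays only €2500 − €2500 = €0. Insurer: €9728 − €0 = €9728.
Insurer total = bills − owner's total = €26454 − €2500 = €23954.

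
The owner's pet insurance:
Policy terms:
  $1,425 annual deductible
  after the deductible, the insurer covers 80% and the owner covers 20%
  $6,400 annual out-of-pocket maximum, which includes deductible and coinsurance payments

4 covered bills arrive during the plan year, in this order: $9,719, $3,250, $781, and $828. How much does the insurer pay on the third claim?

Claim 1 — $9,719: deductible takes $1,425, $8,294 remains; coinsurance $8,294 × 20% = $1,658.80. Owner owes $3,083.80 (running OOP $3,083.80). Insurer: $9,719 − $3,083.80 = $6,635.20.
Claim 2 — $3,250: deductible met; 20% of $3,250 = $650. Owner pays $650; OOP now $3,733.80. Insurer: $3,250 − $650 = $2,600.
Claim 3 — $781: 20% coinsurance on $781 = $156.20. Cost to owner: $156.20. OOP to date $3,890. Plan pays $781 − $156.20 = $624.80.

$624.80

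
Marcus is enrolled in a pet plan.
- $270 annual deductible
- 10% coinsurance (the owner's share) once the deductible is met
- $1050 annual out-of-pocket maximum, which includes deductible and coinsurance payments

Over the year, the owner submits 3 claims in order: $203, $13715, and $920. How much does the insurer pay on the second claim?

$12868

Bill 1, $203: fully absorbed by the deductible. Owner owes $203 (running OOP $203). Insurer: $203 − $203 = $0.
Bill 2, $13715: $67 finishes the deductible; $13648 goes to coinsurance; 10% of $13648 = $1364.80. Claim cost before the cap: $67 + $1364.80 = $1431.80. Adding that to $203 gives $1634.80, past the $1050 cap; owner pays only $1050 − $203 = $847. Plan pays $13715 − $847 = $12868.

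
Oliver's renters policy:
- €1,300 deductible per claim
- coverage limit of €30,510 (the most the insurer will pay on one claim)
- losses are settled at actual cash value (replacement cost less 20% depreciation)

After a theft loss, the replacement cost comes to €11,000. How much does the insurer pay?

Actual cash value after 20% depreciation: €11,000 × 80% = €8,800.
Less the €1,300 deductible: €8,800 − €1,300 = €7,500.
€7,500 ≤ €30,510, so the limit doesn't bind; insurer pays €7,500.

€7,500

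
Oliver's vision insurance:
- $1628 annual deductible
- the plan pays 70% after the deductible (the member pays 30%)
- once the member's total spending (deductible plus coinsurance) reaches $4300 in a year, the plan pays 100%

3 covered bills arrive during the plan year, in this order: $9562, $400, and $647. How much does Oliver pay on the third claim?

Bill 1, $9562: $1628 finishes the deductible; $7934 goes to coinsurance; coinsurance $7934 × 30% = $2380.20. Member owes $4008.20 (running OOP $4008.20).
Bill 2, $400: deductible already satisfied, so member's share is 30% × $400 = $120. Cost to member: $120. OOP to date $4128.20.
Bill 3, $647: deductible already satisfied, so member's share is 30% × $647 = $194.10. Adding that to $4128.20 gives $4322.30, past the $4300 cap; member pays only $4300 − $4128.20 = $171.80.

$171.80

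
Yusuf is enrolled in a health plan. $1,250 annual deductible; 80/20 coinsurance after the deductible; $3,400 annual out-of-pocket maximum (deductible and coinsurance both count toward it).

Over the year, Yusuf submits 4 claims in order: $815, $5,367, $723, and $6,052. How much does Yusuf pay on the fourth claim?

Claim 1 — $815: entire amount goes to the deductible. Patient owes $815 (running OOP $815).
Claim 2 — $5,367: deductible takes $435, $4,932 remains; patient's 20% is $986.40. Patient owes $1,421.40 (running OOP $2,236.40).
Claim 3 — $723: deductible already satisfied, so patient's share is 20% × $723 = $144.60. Cost to patient: $144.60. OOP to date $2,381.
Claim 4 — $6,052: deductible met; 20% of $6,052 = $1,210.40. That would push OOP to $3,591.40, over the $3,400 cap, so patient pays $3,400 − $2,381 = $1,019.

$1,019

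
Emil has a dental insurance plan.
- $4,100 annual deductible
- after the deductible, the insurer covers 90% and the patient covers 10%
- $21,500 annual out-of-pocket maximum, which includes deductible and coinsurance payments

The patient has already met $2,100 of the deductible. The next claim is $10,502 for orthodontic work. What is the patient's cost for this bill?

$2,850.20

$2,100 of the $4,100 deductible is already met, leaving $2,000.
That leaves $10,502 − $2,000 = $8,502 for coinsurance.
Coinsurance: $8,502 × 10% = $850.20.
Patient responsibility before any cap: $2,000 + $850.20 = $2,850.20.
Cumulative spending $2,100 + $2,850.20 = $4,950.20 stays under the $21,500 maximum.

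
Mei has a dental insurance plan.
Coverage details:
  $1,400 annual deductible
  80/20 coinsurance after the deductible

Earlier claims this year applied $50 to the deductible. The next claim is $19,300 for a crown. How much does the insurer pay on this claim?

$14,360

$50 of the $1,400 deductible is already met, leaving $1,350.
That leaves $19,300 − $1,350 = $17,950 for coinsurance.
Patient's 20% share of $17,950 is $3,590.
So the patient owes $1,350 + $3,590 = $4,940.
Insurer pays the balance: $19,300 − $4,940 = $14,360.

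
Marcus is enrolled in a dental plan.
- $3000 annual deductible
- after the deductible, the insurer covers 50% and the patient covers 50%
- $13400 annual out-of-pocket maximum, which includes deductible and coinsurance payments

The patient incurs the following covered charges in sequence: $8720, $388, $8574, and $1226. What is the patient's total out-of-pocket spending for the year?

Claim 1 ($8720): deductible takes $3000, $5720 remains; patient's 50% is $2860. Patient pays $5860; OOP now $5860.
Claim 2 ($388): 50% coinsurance on $388 = $194. Patient pays $194; OOP now $6054.
Claim 3 ($8574): 50% coinsurance on $8574 = $4287. Patient pays $4287; OOP now $10341.
Claim 4 ($1226): 50% coinsurance on $1226 = $613. Patient pays $613; OOP now $10954.
Total paid by the patient: $5860 + $194 + $4287 + $613 = $10954.

$10954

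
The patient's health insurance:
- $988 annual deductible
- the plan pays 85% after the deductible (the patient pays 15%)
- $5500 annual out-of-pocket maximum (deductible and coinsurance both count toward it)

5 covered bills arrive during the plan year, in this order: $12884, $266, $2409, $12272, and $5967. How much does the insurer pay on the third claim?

$2047.65

Claim 1 ($12884): $988 finishes the deductible; $11896 goes to coinsurance; 15% of $11896 = $1784.40. Patient owes $2772.40 (running OOP $2772.40). Insurer: $12884 − $2772.40 = $10111.60.
Claim 2 ($266): deductible already satisfied, so patient's share is 15% × $266 = $39.90. Patient owes $39.90 (running OOP $2812.30). Plan pays $266 − $39.90 = $226.10.
Claim 3 ($2409): deductible already satisfied, so patient's share is 15% × $2409 = $361.35. Cost to patient: $361.35. OOP to date $3173.65. Plan pays $2409 − $361.35 = $2047.65.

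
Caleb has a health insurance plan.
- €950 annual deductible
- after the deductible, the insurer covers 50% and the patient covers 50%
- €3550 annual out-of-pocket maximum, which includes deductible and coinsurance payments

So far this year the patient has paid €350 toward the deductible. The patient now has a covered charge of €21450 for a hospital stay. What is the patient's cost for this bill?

€3200

€350 of the €950 deductible is already met, leaving €600.
The remaining €20850 (= €21450 − €600) moves to coinsurance.
Coinsurance: €20850 × 50% = €10425.
Patient responsibility before any cap: €600 + €10425 = €11025.
Adding €11025 to the €350 already spent would give €11375, which exceeds the €3550 cap; the patient pays just €3550 − €350 = €3200.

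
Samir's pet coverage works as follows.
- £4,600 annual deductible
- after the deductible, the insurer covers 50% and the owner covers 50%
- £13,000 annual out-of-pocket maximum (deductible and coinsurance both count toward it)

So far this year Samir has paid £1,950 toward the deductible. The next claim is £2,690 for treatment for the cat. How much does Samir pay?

£1,950 of the £4,600 deductible is already met, leaving £2,650.
After the £2,650 deductible portion, £2,690 − £2,650 = £40 is subject to coinsurance.
Owner's 50% share of £40 is £20.
So the owner owes £2,650 + £20 = £2,670 before any cap.
Year-to-date out-of-pocket becomes £1,950 + £2,670 = £4,620, still under the £13,000 maximum, so no cap applies.

£2,670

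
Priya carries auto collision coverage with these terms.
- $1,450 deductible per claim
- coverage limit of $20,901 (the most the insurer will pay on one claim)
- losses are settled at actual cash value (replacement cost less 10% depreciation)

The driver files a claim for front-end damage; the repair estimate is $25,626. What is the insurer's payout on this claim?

Depreciate 10%: the covered value is $25,626 × 0.9 = $23,063.40.
Less the $1,450 deductible: $23,063.40 − $1,450 = $21,613.40.
The $20,901 per-incident cap binds; insurer pays $20,901.

$20,901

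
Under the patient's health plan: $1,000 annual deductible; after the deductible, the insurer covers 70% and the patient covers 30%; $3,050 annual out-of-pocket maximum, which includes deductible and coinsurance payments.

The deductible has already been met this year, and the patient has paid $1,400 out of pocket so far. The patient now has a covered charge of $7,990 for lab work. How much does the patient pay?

The deductible is already satisfied, so the full bill goes to coinsurance.
30% of $7,990 = $2,397 falls to the patient.
That would bring total out-of-pocket to $3,797, past the $3,050 cap. The patient is capped at $3,050 − $1,400 = $1,650 on this claim.

$1,650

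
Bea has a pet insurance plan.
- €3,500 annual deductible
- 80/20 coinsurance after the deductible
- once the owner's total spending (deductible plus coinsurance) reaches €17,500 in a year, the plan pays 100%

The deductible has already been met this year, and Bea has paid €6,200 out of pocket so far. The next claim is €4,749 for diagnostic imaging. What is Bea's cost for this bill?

The deductible is already satisfied, so the full bill goes to coinsurance.
Coinsurance: €4,749 × 20% = €949.80.
Year-to-date out-of-pocket becomes €6,200 + €949.80 = €7,149.80, still under the €17,500 maximum, so no cap applies.

€949.80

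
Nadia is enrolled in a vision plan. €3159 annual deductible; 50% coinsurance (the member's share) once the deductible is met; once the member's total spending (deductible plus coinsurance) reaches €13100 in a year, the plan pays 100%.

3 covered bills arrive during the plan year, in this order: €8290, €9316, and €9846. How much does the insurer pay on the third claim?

Claim 1 — €8290: €3159 to deductible, leaving €5131; 50% of €5131 = €2565.50. Member pays €5724.50; OOP now €5724.50. Insurer: €8290 − €5724.50 = €2565.50.
Claim 2 — €9316: deductible met; 50% of €9316 = €4658. Member owes €4658 (running OOP €10382.50). Insurer: €9316 − €4658 = €4658.
Claim 3 — €9846: 50% coinsurance on €9846 = €4923. OOP would hit €15305.50 > €13100, so the cap limits the member to €13100 − €10382.50 = €2717.50. Insurer: €9846 − €2717.50 = €7128.50.

€7128.50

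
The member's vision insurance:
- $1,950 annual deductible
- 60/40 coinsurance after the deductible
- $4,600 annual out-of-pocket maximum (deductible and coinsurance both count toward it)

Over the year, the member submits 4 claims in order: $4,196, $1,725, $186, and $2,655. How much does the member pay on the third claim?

$74.40

Claim 1 — $4,196: $1,950 to deductible, leaving $2,246; coinsurance $2,246 × 40% = $898.40. Member owes $2,848.40 (running OOP $2,848.40).
Claim 2 — $1,725: deductible already satisfied, so member's share is 40% × $1,725 = $690. Member owes $690 (running OOP $3,538.40).
Claim 3 — $186: deductible met; 40% of $186 = $74.40. Member owes $74.40 (running OOP $3,612.80).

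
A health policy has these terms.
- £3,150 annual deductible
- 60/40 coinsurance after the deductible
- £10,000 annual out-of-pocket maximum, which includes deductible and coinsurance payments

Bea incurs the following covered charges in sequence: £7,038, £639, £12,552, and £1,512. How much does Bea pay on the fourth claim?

Claim 1 (£7,038): £3,150 to deductible, leaving £3,888; coinsurance £3,888 × 40% = £1,555.20. Cost to patient: £4,705.20. OOP to date £4,705.20.
Claim 2 (£639): deductible met; 40% of £639 = £255.60. Cost to patient: £255.60. OOP to date £4,960.80.
Claim 3 (£12,552): 40% coinsurance on £12,552 = £5,020.80. Cost to patient: £5,020.80. OOP to date £9,981.60.
Claim 4 (£1,512): deductible met; 40% of £1,512 = £604.80. Adding that to £9,981.60 gives £10,586.40, past the £10,000 cap; patient pays only £10,000 − £9,981.60 = £18.40.

£18.40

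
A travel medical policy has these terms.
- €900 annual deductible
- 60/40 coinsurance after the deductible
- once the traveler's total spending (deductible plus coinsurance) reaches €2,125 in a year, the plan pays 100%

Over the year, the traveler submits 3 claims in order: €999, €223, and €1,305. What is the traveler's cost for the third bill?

€522

Claim 1 — €999: €900 to deductible, leaving €99; 40% of €99 = €39.60. Cost to traveler: €939.60. OOP to date €939.60.
Claim 2 — €223: deductible already satisfied, so traveler's share is 40% × €223 = €89.20. Traveler owes €89.20 (running OOP €1,028.80).
Claim 3 — €1,305: 40% coinsurance on €1,305 = €522. Cost to traveler: €522. OOP to date €1,550.80.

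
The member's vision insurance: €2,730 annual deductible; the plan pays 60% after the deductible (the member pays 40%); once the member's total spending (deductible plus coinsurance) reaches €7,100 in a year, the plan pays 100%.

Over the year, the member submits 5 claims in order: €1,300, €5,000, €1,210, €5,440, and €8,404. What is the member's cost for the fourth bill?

€2,176

Claim 1 (€1,300): entire amount goes to the deductible. Member owes €1,300 (running OOP €1,300).
Claim 2 (€5,000): deductible takes €1,430, €3,570 remains; 40% of €3,570 = €1,428. Cost to member: €2,858. OOP to date €4,158.
Claim 3 (€1,210): 40% coinsurance on €1,210 = €484. Cost to member: €484. OOP to date €4,642.
Claim 4 (€5,440): 40% coinsurance on €5,440 = €2,176. Cost to member: €2,176. OOP to date €6,818.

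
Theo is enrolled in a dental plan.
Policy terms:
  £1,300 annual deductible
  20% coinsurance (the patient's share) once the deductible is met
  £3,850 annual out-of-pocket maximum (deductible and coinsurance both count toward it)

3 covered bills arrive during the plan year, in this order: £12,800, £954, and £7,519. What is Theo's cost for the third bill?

Claim 1 — £12,800: £1,300 to deductible, leaving £11,500; coinsurance £11,500 × 20% = £2,300. Patient pays £3,600; OOP now £3,600.
Claim 2 — £954: deductible met; 20% of £954 = £190.80. Patient owes £190.80 (running OOP £3,790.80).
Claim 3 — £7,519: deductible already satisfied, so patient's share is 20% × £7,519 = £1,503.80. That would push OOP to £5,294.60, over the £3,850 cap, so patient pays £3,850 − £3,790.80 = £59.20.

£59.20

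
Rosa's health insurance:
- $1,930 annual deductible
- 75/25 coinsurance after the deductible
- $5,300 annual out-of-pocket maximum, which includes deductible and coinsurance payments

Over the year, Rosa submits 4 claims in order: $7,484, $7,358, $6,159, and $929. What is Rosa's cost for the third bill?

$142

#1 ($7,484): deductible takes $1,930, $5,554 remains; patient's 25% is $1,388.50. Cost to patient: $3,318.50. OOP to date $3,318.50.
#2 ($7,358): 25% coinsurance on $7,358 = $1,839.50. Cost to patient: $1,839.50. OOP to date $5,158.
#3 ($6,159): 25% coinsurance on $6,159 = $1,539.75. Adding that to $5,158 gives $6,697.75, past the $5,300 cap; patient pays only $5,300 − $5,158 = $142.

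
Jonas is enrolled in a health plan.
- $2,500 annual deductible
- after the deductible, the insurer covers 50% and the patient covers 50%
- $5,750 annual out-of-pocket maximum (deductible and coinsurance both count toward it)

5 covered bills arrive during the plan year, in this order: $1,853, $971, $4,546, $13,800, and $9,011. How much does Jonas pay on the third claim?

$2,273

Bill 1, $1,853: all of it applies to the deductible. Patient pays $1,853; OOP now $1,853.
Bill 2, $971: $647 to deductible, leaving $324; 50% of $324 = $162. Patient owes $809 (running OOP $2,662).
Bill 3, $4,546: deductible met; 50% of $4,546 = $2,273. Patient pays $2,273; OOP now $4,935.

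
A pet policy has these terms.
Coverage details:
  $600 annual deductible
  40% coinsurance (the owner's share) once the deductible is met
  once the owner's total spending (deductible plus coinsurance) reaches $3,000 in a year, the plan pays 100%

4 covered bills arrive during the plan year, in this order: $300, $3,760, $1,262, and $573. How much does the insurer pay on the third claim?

$757.20

Bill 1, $300: all of it applies to the deductible. Cost to owner: $300. OOP to date $300. Insurer: $300 − $300 = $0.
Bill 2, $3,760: $300 to deductible, leaving $3,460; owner's 40% is $1,384. Cost to owner: $1,684. OOP to date $1,984. Plan pays $3,760 − $1,684 = $2,076.
Bill 3, $1,262: deductible met; 40% of $1,262 = $504.80. Cost to owner: $504.80. OOP to date $2,488.80. Plan pays $1,262 − $504.80 = $757.20.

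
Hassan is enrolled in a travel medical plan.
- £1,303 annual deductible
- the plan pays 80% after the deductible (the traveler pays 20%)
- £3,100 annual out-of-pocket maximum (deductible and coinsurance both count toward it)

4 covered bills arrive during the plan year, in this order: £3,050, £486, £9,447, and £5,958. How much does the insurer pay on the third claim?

#1 (£3,050): £1,303 finishes the deductible; £1,747 goes to coinsurance; traveler's 20% is £349.40. Traveler owes £1,652.40 (running OOP £1,652.40). Insurer: £3,050 − £1,652.40 = £1,397.60.
#2 (£486): deductible met; 20% of £486 = £97.20. Traveler pays £97.20; OOP now £1,749.60. Insurer: £486 − £97.20 = £388.80.
#3 (£9,447): 20% coinsurance on £9,447 = £1,889.40. Adding that to £1,749.60 gives £3,639, past the £3,100 cap; traveler pays only £3,100 − £1,749.60 = £1,350.40. Plan pays £9,447 − £1,350.40 = £8,096.60.

£8,096.60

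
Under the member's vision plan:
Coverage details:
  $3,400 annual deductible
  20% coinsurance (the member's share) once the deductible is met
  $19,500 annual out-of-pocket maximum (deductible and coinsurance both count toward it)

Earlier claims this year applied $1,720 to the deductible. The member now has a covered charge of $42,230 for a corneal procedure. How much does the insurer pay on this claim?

$32,440

Deductible still to meet: $3,400 − $1,720 = $1,680.
That leaves $42,230 − $1,680 = $40,550 for coinsurance.
20% of $40,550 = $8,110 falls to the member.
That puts the member's cost at $1,680 + $8,110 = $9,790 before any cap.
Year-to-date out-of-pocket becomes $1,720 + $9,790 = $11,510, still under the $19,500 maximum, so no cap applies.
The plan picks up $42,230 − $9,790 = $32,440.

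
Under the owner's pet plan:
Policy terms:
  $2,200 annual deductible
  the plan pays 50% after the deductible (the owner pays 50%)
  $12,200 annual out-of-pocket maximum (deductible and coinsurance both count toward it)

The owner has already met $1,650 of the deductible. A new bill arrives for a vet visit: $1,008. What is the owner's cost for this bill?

$779

$1,650 of the $2,200 deductible is already met, leaving $550.
After the $550 deductible portion, $1,008 − $550 = $458 is subject to coinsurance.
Coinsurance: $458 × 50% = $229.
So the owner owes $550 + $229 = $779 before any cap.
Year-to-date out-of-pocket becomes $1,650 + $779 = $2,429, still under the $12,200 maximum, so no cap applies.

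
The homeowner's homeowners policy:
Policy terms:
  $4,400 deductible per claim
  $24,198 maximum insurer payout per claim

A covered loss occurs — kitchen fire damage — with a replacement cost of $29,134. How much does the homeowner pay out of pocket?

Less the $4,400 deductible: $29,134 − $4,400 = $24,734.
$24,734 exceeds the $24,198 limit, so the insurer pays the limit: $24,198.
The homeowner bears the rest of the original loss: $29,134 − $24,198 = $4,936.

$4,936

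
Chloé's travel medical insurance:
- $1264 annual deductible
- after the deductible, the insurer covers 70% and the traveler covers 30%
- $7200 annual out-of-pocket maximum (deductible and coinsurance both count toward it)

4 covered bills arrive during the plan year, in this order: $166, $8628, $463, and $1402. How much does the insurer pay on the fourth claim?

$981.40

Claim 1 ($166): all of it applies to the deductible. Traveler owes $166 (running OOP $166). Plan pays $166 − $166 = $0.
Claim 2 ($8628): $1098 to deductible, leaving $7530; traveler's 30% is $2259. Traveler owes $3357 (running OOP $3523). Plan pays $8628 − $3357 = $5271.
Claim 3 ($463): deductible already satisfied, so traveler's share is 30% × $463 = $138.90. Traveler owes $138.90 (running OOP $3661.90). Insurer: $463 − $138.90 = $324.10.
Claim 4 ($1402): 30% coinsurance on $1402 = $420.60. Traveler owes $420.60 (running OOP $4082.50). Plan pays $1402 − $420.60 = $981.40.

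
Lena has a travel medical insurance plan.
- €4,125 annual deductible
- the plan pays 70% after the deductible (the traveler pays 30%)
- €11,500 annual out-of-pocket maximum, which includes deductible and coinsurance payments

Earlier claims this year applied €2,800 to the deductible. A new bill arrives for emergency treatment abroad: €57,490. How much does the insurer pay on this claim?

€48,790

Remaining deductible: €4,125 − €2,800 = €1,325.
The remaining €56,165 (= €57,490 − €1,325) moves to coinsurance.
Traveler's 30% share of €56,165 is €16,849.50.
Traveler responsibility before any cap: €1,325 + €16,849.50 = €18,174.50.
That would bring total out-of-pocket to €20,974.50, past the €11,500 cap. The traveler is capped at €11,500 − €2,800 = €8,700 on this claim.
Insurer pays the balance: €57,490 − €8,700 = €48,790.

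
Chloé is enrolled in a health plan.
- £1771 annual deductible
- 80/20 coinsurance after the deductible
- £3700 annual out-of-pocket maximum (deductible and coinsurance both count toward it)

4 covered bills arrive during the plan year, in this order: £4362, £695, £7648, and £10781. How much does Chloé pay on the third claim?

#1 (£4362): £1771 finishes the deductible; £2591 goes to coinsurance; 20% of £2591 = £518.20. Cost to patient: £2289.20. OOP to date £2289.20.
#2 (£695): deductible met; 20% of £695 = £139. Cost to patient: £139. OOP to date £2428.20.
#3 (£7648): 20% coinsurance on £7648 = £1529.60. OOP would hit £3957.80 > £3700, so the cap limits the patient to £3700 − £2428.20 = £1271.80.

£1271.80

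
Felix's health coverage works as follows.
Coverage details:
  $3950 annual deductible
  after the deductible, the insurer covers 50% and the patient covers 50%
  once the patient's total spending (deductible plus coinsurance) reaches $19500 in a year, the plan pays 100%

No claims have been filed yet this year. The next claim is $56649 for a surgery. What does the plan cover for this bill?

Deductible not yet touched, so the first $3950 of the bill goes to the deductible.
After the $3950 deductible portion, $56649 − $3950 = $52699 is subject to coinsurance.
Patient's 50% share of $52699 is $26349.50.
Patient responsibility before any cap: $3950 + $26349.50 = $30299.50.
Adding $30299.50 to the $0 already spent would give $30299.50, which exceeds the $19500 cap; the patient pays just $19500 − $0 = $19500.
The insurer covers the remainder: $56649 − $19500 = $37149.

$37149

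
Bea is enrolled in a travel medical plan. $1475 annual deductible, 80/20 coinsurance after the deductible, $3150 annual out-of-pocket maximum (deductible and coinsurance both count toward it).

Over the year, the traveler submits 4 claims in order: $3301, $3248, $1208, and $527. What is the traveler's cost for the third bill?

Bill 1, $3301: $1475 to deductible, leaving $1826; 20% of $1826 = $365.20. Traveler pays $1840.20; OOP now $1840.20.
Bill 2, $3248: 20% coinsurance on $3248 = $649.60. Traveler pays $649.60; OOP now $2489.80.
Bill 3, $1208: deductible already satisfied, so traveler's share is 20% × $1208 = $241.60. Cost to traveler: $241.60. OOP to date $2731.40.

$241.60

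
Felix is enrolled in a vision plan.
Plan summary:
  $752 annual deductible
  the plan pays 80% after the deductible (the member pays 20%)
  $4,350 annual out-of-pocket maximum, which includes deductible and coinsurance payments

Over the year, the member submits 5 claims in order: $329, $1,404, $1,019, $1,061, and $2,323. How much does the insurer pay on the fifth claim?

$1,858.40

Claim 1 — $329: entire amount goes to the deductible. Cost to member: $329. OOP to date $329. Plan pays $329 − $329 = $0.
Claim 2 — $1,404: $423 finishes the deductible; $981 goes to coinsurance; 20% of $981 = $196.20. Member owes $619.20 (running OOP $948.20). Plan pays $1,404 − $619.20 = $784.80.
Claim 3 — $1,019: 20% coinsurance on $1,019 = $203.80. Member owes $203.80 (running OOP $1,152). Plan pays $1,019 − $203.80 = $815.20.
Claim 4 — $1,061: deductible met; 20% of $1,061 = $212.20. Member owes $212.20 (running OOP $1,364.20). Insurer: $1,061 − $212.20 = $848.80.
Claim 5 — $2,323: deductible met; 20% of $2,323 = $464.60. Cost to member: $464.60. OOP to date $1,828.80. Plan pays $2,323 − $464.60 = $1,858.40.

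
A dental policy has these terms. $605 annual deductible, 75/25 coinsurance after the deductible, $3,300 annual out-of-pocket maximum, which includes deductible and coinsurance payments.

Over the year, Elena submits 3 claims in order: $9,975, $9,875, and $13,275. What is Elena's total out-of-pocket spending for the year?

$3,300

Claim 1 ($9,975): deductible takes $605, $9,370 remains; 25% of $9,370 = $2,342.50. Cost to patient: $2,947.50. OOP to date $2,947.50.
Claim 2 ($9,875): 25% coinsurance on $9,875 = $2,468.75. Adding that to $2,947.50 gives $5,416.25, past the $3,300 cap; patient pays only $3,300 − $2,947.50 = $352.50.
Claim 3 ($13,275): deductible already satisfied, so patient's share is 25% × $13,275 = $3,318.75. OOP would hit $6,618.75 > $3,300, so the cap limits the patient to $3,300 − $3,300 = $0.
Summing the patient's payments: $2,947.50 + $352.50 + $0 = $3,300.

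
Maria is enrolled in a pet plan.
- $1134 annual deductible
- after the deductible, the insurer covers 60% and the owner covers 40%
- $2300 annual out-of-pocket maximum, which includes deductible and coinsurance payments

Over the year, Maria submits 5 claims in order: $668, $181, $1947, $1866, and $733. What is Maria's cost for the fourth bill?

#1 ($668): all of it applies to the deductible. Owner owes $668 (running OOP $668).
#2 ($181): fully absorbed by the deductible. Cost to owner: $181. OOP to date $849.
#3 ($1947): deductible takes $285, $1662 remains; owner's 40% is $664.80. Owner pays $949.80; OOP now $1798.80.
#4 ($1866): deductible already satisfied, so owner's share is 40% × $1866 = $746.40. That would push OOP to $2545.20, over the $2300 cap, so owner pays $2300 − $1798.80 = $501.20.

$501.20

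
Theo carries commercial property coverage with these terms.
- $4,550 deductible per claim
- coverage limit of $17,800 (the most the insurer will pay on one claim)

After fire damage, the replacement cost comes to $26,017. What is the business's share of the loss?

After the deductible, $26,017 − $4,550 = $21,467 remains.
Since $21,467 > $17,800, the payout is capped at $17,800.
The business bears the rest of the original loss: $26,017 − $17,800 = $8,217.

$8,217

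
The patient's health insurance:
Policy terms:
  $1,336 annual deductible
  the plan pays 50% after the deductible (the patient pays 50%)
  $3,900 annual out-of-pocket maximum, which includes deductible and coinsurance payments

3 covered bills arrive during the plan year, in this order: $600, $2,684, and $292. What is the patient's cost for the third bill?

Claim 1 — $600: all of it applies to the deductible. Patient owes $600 (running OOP $600).
Claim 2 — $2,684: $736 to deductible, leaving $1,948; 50% of $1,948 = $974. Patient pays $1,710; OOP now $2,310.
Claim 3 — $292: 50% coinsurance on $292 = $146. Patient owes $146 (running OOP $2,456).

$146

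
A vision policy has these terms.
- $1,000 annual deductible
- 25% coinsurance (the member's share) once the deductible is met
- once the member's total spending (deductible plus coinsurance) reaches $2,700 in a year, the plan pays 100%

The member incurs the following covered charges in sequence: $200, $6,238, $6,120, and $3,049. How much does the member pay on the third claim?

Claim 1 — $200: entire amount goes to the deductible. Member owes $200 (running OOP $200).
Claim 2 — $6,238: $800 to deductible, leaving $5,438; 25% of $5,438 = $1,359.50. Member pays $2,159.50; OOP now $2,359.50.
Claim 3 — $6,120: deductible already satisfied, so member's share is 25% × $6,120 = $1,530. OOP would hit $3,889.50 > $2,700, so the cap limits the member to $2,700 − $2,359.50 = $340.50.

$340.50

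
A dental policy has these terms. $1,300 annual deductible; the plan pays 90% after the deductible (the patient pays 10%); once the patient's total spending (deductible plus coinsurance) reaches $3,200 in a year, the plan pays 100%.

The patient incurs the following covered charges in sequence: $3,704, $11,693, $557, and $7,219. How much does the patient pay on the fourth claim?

$434.60

Bill 1, $3,704: $1,300 to deductible, leaving $2,404; coinsurance $2,404 × 10% = $240.40. Patient pays $1,540.40; OOP now $1,540.40.
Bill 2, $11,693: 10% coinsurance on $11,693 = $1,169.30. Patient pays $1,169.30; OOP now $2,709.70.
Bill 3, $557: 10% coinsurance on $557 = $55.70. Cost to patient: $55.70. OOP to date $2,765.40.
Bill 4, $7,219: 10% coinsurance on $7,219 = $721.90. That would push OOP to $3,487.30, over the $3,200 cap, so patient pays $3,200 − $2,765.40 = $434.60.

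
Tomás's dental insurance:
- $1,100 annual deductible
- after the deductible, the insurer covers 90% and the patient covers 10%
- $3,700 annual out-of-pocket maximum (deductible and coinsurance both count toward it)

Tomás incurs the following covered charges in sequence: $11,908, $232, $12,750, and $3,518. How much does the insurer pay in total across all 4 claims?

Claim 1 ($11,908): $1,100 to deductible, leaving $10,808; 10% of $10,808 = $1,080.80. Patient owes $2,180.80 (running OOP $2,180.80). Plan pays $11,908 − $2,180.80 = $9,727.20.
Claim 2 ($232): 10% coinsurance on $232 = $23.20. Patient pays $23.20; OOP now $2,204. Plan pays $232 − $23.20 = $208.80.
Claim 3 ($12,750): deductible already satisfied, so patient's share is 10% × $12,750 = $1,275. Patient pays $1,275; OOP now $3,479. Insurer: $12,750 − $1,275 = $11,475.
Claim 4 ($3,518): deductible met; 10% of $3,518 = $351.80. That would push OOP to $3,830.80, over the $3,700 cap, so patient pays $3,700 − $3,479 = $221. Plan pays $3,518 − $221 = $3,297.
Insurer total = bills − patient's total = $28,408 − $3,700 = $24,708.

$24,708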